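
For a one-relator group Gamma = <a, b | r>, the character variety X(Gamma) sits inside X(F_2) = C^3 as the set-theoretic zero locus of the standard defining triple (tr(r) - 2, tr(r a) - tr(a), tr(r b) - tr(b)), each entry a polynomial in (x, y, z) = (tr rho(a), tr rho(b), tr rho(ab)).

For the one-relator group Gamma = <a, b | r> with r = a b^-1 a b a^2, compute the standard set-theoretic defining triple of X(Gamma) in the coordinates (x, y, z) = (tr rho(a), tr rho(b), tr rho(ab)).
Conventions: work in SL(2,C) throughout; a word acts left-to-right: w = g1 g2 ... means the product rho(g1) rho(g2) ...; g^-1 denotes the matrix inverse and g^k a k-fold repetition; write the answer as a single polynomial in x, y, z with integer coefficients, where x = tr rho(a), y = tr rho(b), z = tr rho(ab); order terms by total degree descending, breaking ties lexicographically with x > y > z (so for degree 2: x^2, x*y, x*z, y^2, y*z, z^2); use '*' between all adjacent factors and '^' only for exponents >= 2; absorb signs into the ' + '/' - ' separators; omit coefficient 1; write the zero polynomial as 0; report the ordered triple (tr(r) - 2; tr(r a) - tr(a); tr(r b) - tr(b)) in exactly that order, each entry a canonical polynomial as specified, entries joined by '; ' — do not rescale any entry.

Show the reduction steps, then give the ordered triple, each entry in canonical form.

x^3*y*z - x^2*y^2 - x^2*z^2 - x*y*z + x^2 + y^2 + z^2 - 4; x^4*y*z - x^3*y^2 - x^3*z^2 - 2*x^2*y*z + x^3 + 2*x*y^2 + 2*x*z^2 - 4*x; x^2*y*z^2 - 2*x*y^2*z - x*z^3 + y^3 + y*z^2 + 2*x*z - 4*y

tr(b a^2) = tr(a) * tr(b a) - tr(b) = x*z - y
tr(b a^3) = tr(a) * tr(b a^2) - tr(b a) = x^2*z - x*y - z
and tr(a b a^3) = tr(a) * tr(b a^3) - tr(b a^2) = x^3*z - x^2*y - 2*x*z + y
tr(b a b a) = tr(b a) * tr(b a) - tr(1) = z^2 - 2
and tr(b a b) = tr(b) * tr(a b) - tr(a) = y*z - x
next, tr(b a b a^2) = tr(a) * tr(b a b a) - tr(b a b) = x*z^2 - y*z - x
and tr(a b a^3 b) = tr(a) * tr(b a b a^2) - tr(b a b a) = x^2*z^2 - x*y*z - x^2 - z^2 + 2
and tr(a b^-1 a b a^2) = tr(a b a^3) * tr(b) - tr(a b a^3 b) = x^3*y*z - x^2*y^2 - x^2*z^2 - x*y*z + x^2 + y^2 + z^2 - 2
tr(a b a^4) = tr(a) * tr(a b a^3) - tr(a b a^2)  (reduce the a square) = x^4*z - x^3*y - 3*x^2*z + 2*x*y + z
and tr(a b a^4 b) = tr(a) * tr(a^2 b a b a) - tr(a^2 b a b)  (reduce the a square) = x^3*z^2 - x^2*y*z - x^3 - 2*x*z^2 + y*z + 3*x
tr(a b^-1 a b a^3) = tr(a b a^4) * tr(b) - tr(a b a^4 b)  (eliminate b^-1) = x^4*y*z - x^3*y^2 - x^3*z^2 - 2*x^2*y*z + x^3 + 2*x*y^2 + 2*x*z^2 - 3*x
and tr(a^2) = tr(a) * tr(a) - tr(1) = x^2 - 2
next, tr(b a^2 b) = tr(b) * tr(a^2 b) - tr(a^2) = x*y*z - x^2 - y^2 + 2
next, tr(a b a^2 b a) = tr(a) * tr(b a^2 b a) - tr(b a^2 b) = x^2*z^2 - 2*x*y*z + y^2 - 2
tr(b a b a b a) = tr(b a) * tr(b a b a) - tr(b^-1 a^-1)   [split at repeated b] = z^3 - 3*z
and tr(b a b a b) = tr(b) * tr(a b a b) - tr(a b a) = y*z^2 - x*z - y
tr(a b a^2 b a b) = tr(a) * tr(b a b a b a) - tr(b a b a b) = x*z^3 - y*z^2 - 2*x*z + y
tr(a b^-1 a b a^2 b) = tr(a b a^2 b a) * tr(b) - tr(a b a^2 b a b) = x^2*y*z^2 - 2*x*y^2*z - x*z^3 + y^3 + y*z^2 + 2*x*z - 3*y
assemble the triple (tr(r) - 2; tr(r a) - x; tr(r b) - y)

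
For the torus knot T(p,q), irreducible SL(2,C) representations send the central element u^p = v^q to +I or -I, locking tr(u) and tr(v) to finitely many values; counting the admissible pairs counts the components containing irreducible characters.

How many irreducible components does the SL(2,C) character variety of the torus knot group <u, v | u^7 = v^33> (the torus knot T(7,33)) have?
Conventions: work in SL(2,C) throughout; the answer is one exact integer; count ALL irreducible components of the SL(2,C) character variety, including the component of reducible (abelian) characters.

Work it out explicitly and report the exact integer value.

Gamma = < u, v | u^7 = v^33 > (torus knot T(7,33)); the central element u^7 = v^33 acts as +I or -I in any irreducible SL(2,C) representation.
On an irreducible component, tr(u) is locked at 2*cos(pi*alpha/7) for some alpha in 1..6, and tr(v) at 2*cos(pi*beta/33) for some beta in 1..32.
Consistency of u^7 = (-1)^alpha I with v^33 = (-1)^beta I forces alpha = beta (mod 2).
Counting: 3 odd alphas x 16 odd betas + 3 even alphas x 16 even betas = 48 + 48 = 96.
components with irreducible characters: 96; plus the single component of reducible (abelian) characters: total 97.

97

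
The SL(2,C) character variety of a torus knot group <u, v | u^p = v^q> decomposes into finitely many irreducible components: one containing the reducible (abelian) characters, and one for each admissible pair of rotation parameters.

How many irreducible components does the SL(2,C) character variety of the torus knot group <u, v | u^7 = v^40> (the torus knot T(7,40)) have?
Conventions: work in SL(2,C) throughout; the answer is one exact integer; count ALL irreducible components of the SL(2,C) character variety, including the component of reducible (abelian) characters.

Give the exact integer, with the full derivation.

118

Gamma = < u, v | u^7 = v^40 > (torus knot T(7,40)); the central element u^7 = v^40 acts as +I or -I in any irreducible SL(2,C) representation.
So on each irreducible component the traces are pinned: tr(u) = 2*cos(pi*alpha/7) with 1 <= alpha <= 6, tr(v) = 2*cos(pi*beta/40) with 1 <= beta <= 39.
Consistency of u^7 = (-1)^alpha I with v^40 = (-1)^beta I forces alpha = beta (mod 2).
count pairs: odd alpha (3 choices) x odd beta (20), plus even alpha (3) x even beta (19): 3*20 + 3*19 = 117.
components with irreducible characters: 117; plus the single component of reducible (abelian) characters: total 118.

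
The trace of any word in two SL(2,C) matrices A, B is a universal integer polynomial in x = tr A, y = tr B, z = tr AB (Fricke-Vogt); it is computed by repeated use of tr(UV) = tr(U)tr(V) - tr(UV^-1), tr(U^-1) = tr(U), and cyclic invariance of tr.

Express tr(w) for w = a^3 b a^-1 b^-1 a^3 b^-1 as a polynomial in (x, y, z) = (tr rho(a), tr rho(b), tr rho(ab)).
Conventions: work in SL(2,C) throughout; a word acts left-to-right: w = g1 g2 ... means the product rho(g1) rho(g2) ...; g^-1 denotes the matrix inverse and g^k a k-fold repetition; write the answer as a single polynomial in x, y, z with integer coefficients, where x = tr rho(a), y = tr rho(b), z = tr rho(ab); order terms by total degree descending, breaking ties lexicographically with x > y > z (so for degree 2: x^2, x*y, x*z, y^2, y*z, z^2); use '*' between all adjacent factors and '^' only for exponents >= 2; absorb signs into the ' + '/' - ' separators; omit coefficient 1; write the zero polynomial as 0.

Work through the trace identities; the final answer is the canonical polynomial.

-x^6*y^2*z + x^7*y + x^5*y^3 + 2*x^5*y*z^2 - x^6*z + 2*x^4*y^2*z - x^4*z^3 - 6*x^5*y - 3*x^3*y^3 - 5*x^3*y*z^2 + 5*x^4*z + 2*x^2*z^3 + 10*x^3*y + 2*x*y^3 + 3*x*y*z^2 - 6*x^2*z - y^2*z - z^3 - 5*x*y + 3*z

tr(a^2) = tr(a) tr(a) - tr(1)  (reduce the a square) = x^2 - 2
and tr(a^3) = tr(a) tr(a^2) - tr(a)  (reduce the a square) = x^3 - 3*x
tr(a^4) = tr(a) tr(a^3) - tr(a^2)  (reduce the a square) = x^4 - 4*x^2 + 2
next, tr(a^5) = tr(a) tr(a^4) - tr(a^3)  (reduce the a square) = x^5 - 5*x^3 + 5*x
tr(a^6) = tr(a) tr(a^5) - tr(a^4)  (reduce the a square) = x^6 - 6*x^4 + 9*x^2 - 2
tr(a b a) = tr(a) tr(b a) - tr(b)  (reduce the a square) = x*z - y
next, tr(a b a^2) = tr(a) tr(a b a) - tr(a b)  (reduce the a square) = x^2*z - x*y - z
and tr(a^3 b a) = tr(a) tr(a b a^2) - tr(a b a)  (reduce the a square) = x^3*z - x^2*y - 2*x*z + y
and tr(b a^5) = tr(a) tr(a^3 b a) - tr(a^3 b)  (reduce the a square) = x^4*z - x^3*y - 3*x^2*z + 2*x*y + z
tr(a^6 b) = tr(a) tr(b a^5) - tr(b a^4)  (reduce the a square) = x^5*z - x^4*y - 4*x^3*z + 3*x^2*y + 3*x*z - y
next, tr(a^3 b^-1 a^3) = tr(a^6) tr(b) - tr(a^6 b)  (eliminate b^-1) = x^6*y - x^5*z - 5*x^4*y + 4*x^3*z + 6*x^2*y - 3*x*z - y
tr(a^3 b a^4) = tr(a) tr(a^3 b a^3) - tr(a^3 b a^2)  (reduce the a square) = x^6*z - x^5*y - 5*x^4*z + 4*x^3*y + 6*x^2*z - 3*x*y - z
next, tr(b a b a) = tr(a b) tr(a b) - tr(1)  (split on a) = z^2 - 2
tr(b a b) = tr(b) tr(a b) - tr(a)  (reduce the b square) = y*z - x
tr(a b a b a) = tr(a) tr(b a b a) - tr(b a b)  (reduce the a square) = x*z^2 - y*z - x
tr(b a b a^3) = tr(a) tr(a b a b a) - tr(a b a b)  (reduce the a square) = x^2*z^2 - x*y*z - x^2 - z^2 + 2
tr(b a^4 b a) = tr(a) tr(b a b a^3) - tr(b a b a^2)  (reduce the a square) = x^3*z^2 - x^2*y*z - x^3 - 2*x*z^2 + y*z + 3*x
next, tr(a b^2 a) = tr(b) tr(a^2 b) - tr(a^2)  (reduce the b square) = x*y*z - x^2 - y^2 + 2
tr(b^2 a^3) = tr(a) tr(a b^2 a) - tr(a b^2)  (reduce the a square) = x^2*y*z - x^3 - x*y^2 - y*z + 3*x
and tr(b a^4 b) = tr(a) tr(b^2 a^3) - tr(b^2 a^2)  (reduce the a square) = x^3*y*z - x^4 - x^2*y^2 - 2*x*y*z + 4*x^2 + y^2 - 2
tr(a b a^4 b a) = tr(a) tr(b a^4 b a) - tr(b a^4 b)  (reduce the a square) = x^4*z^2 - 2*x^3*y*z + x^2*y^2 - 2*x^2*z^2 + 3*x*y*z - x^2 - y^2 + 2
tr(a^3 b a^4 b) = tr(a) tr(a b a^4 b a) - tr(a b a^4 b)  (reduce the a square) = x^5*z^2 - 2*x^4*y*z + x^3*y^2 - 3*x^3*z^2 + 4*x^2*y*z - x*y^2 + 2*x*z^2 - y*z - x
tr(a^3 b^-1 a^3 b a) = tr(a^3 b a^4) tr(b) - tr(a^3 b a^4 b)  (eliminate b^-1) = x^6*y*z - x^5*y^2 - x^5*z^2 - 3*x^4*y*z + 3*x^3*y^2 + 3*x^3*z^2 + 2*x^2*y*z - 2*x*y^2 - 2*x*z^2 + x
tr(a^2 b a b a^3) = tr(a) tr(a^3 b a b a) - tr(a^3 b a b)  (reduce the a square) = x^4*z^2 - x^3*y*z - x^4 - 3*x^2*z^2 + 2*x*y*z + 4*x^2 + z^2 - 2
tr(a^3 b a b a^3) = tr(a) tr(a^2 b a b a^3) - tr(a^2 b a b a^2)  (reduce the a square) = x^5*z^2 - x^4*y*z - x^5 - 4*x^3*z^2 + 3*x^2*y*z + 5*x^3 + 3*x*z^2 - y*z - 5*x
and tr(b a b a b a) = tr(a b) tr(a b a b) - tr(a^-1 b^-1)  (split on a) = z^3 - 3*z
tr(b a b a b) = tr(b) tr(a b a b) - tr(a b a)  (reduce the b square) = y*z^2 - x*z - y
next, tr(b a b a^2 b a) = tr(a) tr(b a b a b a) - tr(b a b a b)  (reduce the a square) = x*z^3 - y*z^2 - 2*x*z + y
tr(b a b a^2 b) = tr(b) tr(a b a^2 b) - tr(a b a^2)  (reduce the b square) = x*y*z^2 - x^2*z - y^2*z + z
tr(a b a^2 b a b a) = tr(a) tr(b a b a^2 b a) - tr(b a b a^2 b)  (reduce the a square) = x^2*z^3 - 2*x*y*z^2 - x^2*z + y^2*z + x*y - z
and tr(b a b a^3 b a^2) = tr(a) tr(a b a^2 b a b a) - tr(a b a^2 b a b)  (reduce the a square) = x^3*z^3 - 2*x^2*y*z^2 - x^3*z + x*y^2*z - x*z^3 + x^2*y + y*z^2 + x*z - y
and tr(b a b a^3 b a) = tr(a) tr(b a b a b a^2) - tr(b a b a b a)  (reduce the a square) = x^2*z^3 - x*y*z^2 - 2*x^2*z - z^3 + x*y + 3*z
next, tr(a^3 b a b a^3 b) = tr(a) tr(b a b a^3 b a^2) - tr(b a b a^3 b a)  (reduce the a square) = x^4*z^3 - 2*x^3*y*z^2 - x^4*z + x^2*y^2*z - 2*x^2*z^3 + x^3*y + 2*x*y*z^2 + 3*x^2*z + z^3 - 2*x*y - 3*z
next, tr(a^3 b^-1 a^3 b a b) = tr(a^3 b a b a^3) tr(b) - tr(a^3 b a b a^3 b)  (eliminate b^-1) = x^5*y*z^2 - x^4*y^2*z - x^4*z^3 - x^5*y - 2*x^3*y*z^2 + x^4*z + 2*x^2*y^2*z + 2*x^2*z^3 + 4*x^3*y + x*y*z^2 - 3*x^2*z - y^2*z - z^3 - 3*x*y + 3*z
tr(b^-1 a^3 b^-1 a^3 b a) = tr(a^3 b^-1 a^3 b a) tr(b) - tr(a^3 b^-1 a^3 b a b)  (eliminate b^-1) = x^6*y^2*z - x^5*y^3 - 2*x^5*y*z^2 - 2*x^4*y^2*z + x^4*z^3 + x^5*y + 3*x^3*y^3 + 5*x^3*y*z^2 - x^4*z - 2*x^2*z^3 - 4*x^3*y - 2*x*y^3 - 3*x*y*z^2 + 3*x^2*z + y^2*z + z^3 + 4*x*y - 3*z
next, tr(a^3 b a^-1 b^-1 a^3 b^-1) = tr(b^-1 a^3 b^-1 a^3 b) tr(a) - tr(b^-1 a^3 b^-1 a^3 b a)  (eliminate a^-1) = -x^6*y^2*z + x^7*y + x^5*y^3 + 2*x^5*y*z^2 - x^6*z + 2*x^4*y^2*z - x^4*z^3 - 6*x^5*y - 3*x^3*y^3 - 5*x^3*y*z^2 + 5*x^4*z + 2*x^2*z^3 + 10*x^3*y + 2*x*y^3 + 3*x*y*z^2 - 6*x^2*z - y^2*z - z^3 - 5*x*y + 3*z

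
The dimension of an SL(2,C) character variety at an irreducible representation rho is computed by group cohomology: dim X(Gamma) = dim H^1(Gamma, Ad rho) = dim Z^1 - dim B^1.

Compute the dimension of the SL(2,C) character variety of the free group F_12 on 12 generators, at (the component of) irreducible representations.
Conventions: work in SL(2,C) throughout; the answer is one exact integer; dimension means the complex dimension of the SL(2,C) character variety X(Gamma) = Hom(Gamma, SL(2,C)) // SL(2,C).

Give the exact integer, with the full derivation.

33

Gamma = F_12 has 12 generators and no relators.
Z^1(Gamma, Ad rho) = (sl_2)^12: a cocycle is a free choice of one sl_2 vector per generator, so dim Z^1 = 3*12 = 36.
At an irreducible rho the centralizer of the image in sl_2 is 0, so the coboundary map sl_2 -> Z^1 is injective: dim B^1 = 3.
dim X = dim H^1 = dim Z^1 - dim B^1 = 36 - 3 = 33.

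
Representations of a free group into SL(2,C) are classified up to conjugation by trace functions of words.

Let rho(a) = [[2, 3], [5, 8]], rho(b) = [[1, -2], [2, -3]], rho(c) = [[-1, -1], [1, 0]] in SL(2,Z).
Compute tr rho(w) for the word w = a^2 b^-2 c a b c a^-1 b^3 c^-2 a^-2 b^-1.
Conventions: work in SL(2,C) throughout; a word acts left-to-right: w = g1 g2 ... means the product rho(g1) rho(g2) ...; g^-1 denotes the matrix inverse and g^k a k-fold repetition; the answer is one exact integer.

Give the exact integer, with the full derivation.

-86115397

rho(a) = [[2, 3], [5, 8]]
... * rho(a) = [[2, 3], [5, 8]]  ->  [[19, 30], [50, 79]]
... * rho(b^-1) = [[-3, 2], [-2, 1]]  ->  [[-117, 68], [-308, 179]]
... * rho(b^-1) = [[-3, 2], [-2, 1]]  ->  [[215, -166], [566, -437]]
... * rho(c) = [[-1, -1], [1, 0]]  ->  [[-381, -215], [-1003, -566]]
... * rho(a) = [[2, 3], [5, 8]]  ->  [[-1837, -2863], [-4836, -7537]]
... * rho(b) = [[1, -2], [2, -3]]  ->  [[-7563, 12263], [-19910, 32283]]
... * rho(c) = [[-1, -1], [1, 0]]  ->  [[19826, 7563], [52193, 19910]]
... * rho(a^-1) = [[8, -3], [-5, 2]]  ->  [[120793, -44352], [317994, -116759]]
... * rho(b) = [[1, -2], [2, -3]]  ->  [[32089, -108530], [84476, -285711]]
... * rho(b) = [[1, -2], [2, -3]]  ->  [[-184971, 261412], [-486946, 688181]]
... * rho(b) = [[1, -2], [2, -3]]  ->  [[337853, -414294], [889416, -1090651]]
... * rho(c^-1) = [[0, 1], [-1, -1]]  ->  [[414294, 752147], [1090651, 1980067]]
... * rho(c^-1) = [[0, 1], [-1, -1]]  ->  [[-752147, -337853], [-1980067, -889416]]
... * rho(a^-1) = [[8, -3], [-5, 2]]  ->  [[-4327911, 1580735], [-11393456, 4161369]]
... * rho(a^-1) = [[8, -3], [-5, 2]]  ->  [[-42526963, 16145203], [-111954493, 42503106]]
... * rho(b^-1) = [[-3, 2], [-2, 1]]  ->  [[95290483, -68908723], [250857267, -181405880]]
tr = 95290483 + -181405880 = -86115397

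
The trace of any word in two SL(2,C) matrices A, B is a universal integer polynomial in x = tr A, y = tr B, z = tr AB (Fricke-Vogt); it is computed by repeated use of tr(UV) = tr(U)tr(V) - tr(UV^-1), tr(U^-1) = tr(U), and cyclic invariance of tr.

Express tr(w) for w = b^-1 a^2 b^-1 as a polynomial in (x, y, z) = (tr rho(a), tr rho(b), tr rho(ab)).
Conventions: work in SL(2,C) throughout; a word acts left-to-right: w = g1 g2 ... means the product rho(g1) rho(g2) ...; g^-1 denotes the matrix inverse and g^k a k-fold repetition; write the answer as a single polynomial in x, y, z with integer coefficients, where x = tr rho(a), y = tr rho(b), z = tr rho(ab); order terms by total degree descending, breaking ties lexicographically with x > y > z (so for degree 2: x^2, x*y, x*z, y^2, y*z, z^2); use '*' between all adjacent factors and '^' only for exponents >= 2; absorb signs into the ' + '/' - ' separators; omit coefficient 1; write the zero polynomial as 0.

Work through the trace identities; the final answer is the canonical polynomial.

x^2*y^2 - x*y*z - x^2 - y^2 + 2

trace(a^2) = trace(a) * trace(a) - trace(1) = x^2 - 2
trace(a^2 b) = trace(a) * trace(b a) - trace(b) = x*z - y
trace(b^-1 a^2) = trace(a^2) * trace(b) - trace(a^2 b) = x^2*y - x*z - y
trace(b^-1 a^2 b^-1) = trace(b^-1 a^2) * trace(b) - trace(b^-1 a^2 b) = x^2*y^2 - x*y*z - x^2 - y^2 + 2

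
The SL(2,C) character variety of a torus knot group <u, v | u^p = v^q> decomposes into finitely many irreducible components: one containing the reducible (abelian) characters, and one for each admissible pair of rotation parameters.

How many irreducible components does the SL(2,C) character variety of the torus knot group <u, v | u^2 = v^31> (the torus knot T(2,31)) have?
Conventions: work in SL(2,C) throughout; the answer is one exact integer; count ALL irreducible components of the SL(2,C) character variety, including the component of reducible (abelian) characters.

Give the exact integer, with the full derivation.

16

For T(2,31): irreducibility forces the central element u^2 = v^31 to one of +I, -I.
On an irreducible component, tr(u) is locked at 2*cos(pi*alpha/2) for some alpha in 1..1, and tr(v) at 2*cos(pi*beta/31) for some beta in 1..30.
Consistency of u^2 = (-1)^alpha I with v^31 = (-1)^beta I forces alpha = beta (mod 2).
Enumerate parity-matched pairs: 1*15 odd-odd plus 0*15 even-even gives 15.
Total: 15 irreducible-character components + 1 reducible (abelian) component = 16.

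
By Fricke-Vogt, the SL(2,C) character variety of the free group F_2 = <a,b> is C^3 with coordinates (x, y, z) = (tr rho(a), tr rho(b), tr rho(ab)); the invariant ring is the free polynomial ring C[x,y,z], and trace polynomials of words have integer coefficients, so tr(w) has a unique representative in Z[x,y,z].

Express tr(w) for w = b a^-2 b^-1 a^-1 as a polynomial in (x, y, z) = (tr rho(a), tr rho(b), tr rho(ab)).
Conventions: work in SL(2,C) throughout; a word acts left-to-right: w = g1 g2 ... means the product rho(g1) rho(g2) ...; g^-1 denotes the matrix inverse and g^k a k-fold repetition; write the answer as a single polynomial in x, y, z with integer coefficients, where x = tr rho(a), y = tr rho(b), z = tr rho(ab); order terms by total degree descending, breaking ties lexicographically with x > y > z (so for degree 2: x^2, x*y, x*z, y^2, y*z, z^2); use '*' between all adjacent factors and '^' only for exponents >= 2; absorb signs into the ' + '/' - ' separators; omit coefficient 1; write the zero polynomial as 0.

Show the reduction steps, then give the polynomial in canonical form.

x^2*y*z - x*y^2 - x*z^2 + x

apply: tr(b a^-1) = tr(b)*tr(a) - tr(b a)   [inverse elimination on a] = x*y - z
use: tr(a^-1 b a^-1) = tr(b a^-1)*tr(a) - tr(b)   [inverse elimination on a] = x^2*y - x*z - y
apply: tr(a^-1 b a^-2) = tr(a^-1 b a^-1)*tr(a) - tr(a^-1 b)   [inverse elimination on a] = x^3*y - x^2*z - 2*x*y + z
tr(b^2) = tr(b)*tr(b) - tr(1)   [square of b] = y^2 - 2
tr(b^2 a) = tr(b)*tr(a b) - tr(a)   [square of b] = y*z - x
use: tr(b a^-1 b) = tr(b^2)*tr(a) - tr(b^2 a)   [inverse elimination on a] = x*y^2 - y*z - x
use: tr(b a b a) = tr(b a)*tr(b a) - tr(1)   [split at a repeated b] = z^2 - 2
apply: tr(b a^-1 b a) = tr(b a b)*tr(a) - tr(b a b a)   [inverse elimination on a] = x*y*z - x^2 - z^2 + 2
tr(b a^-1 b a^-1) = tr(b a^-1 b)*tr(a) - tr(b a^-1 b a)   [inverse elimination on a] = x^2*y^2 - 2*x*y*z + z^2 - 2
apply: tr(a^-1 b a^-2 b) = tr(b a^-1 b a^-1)*tr(a) - tr(b a^-1 b)   [inverse elimination on a] = x^3*y^2 - 2*x^2*y*z - x*y^2 + x*z^2 + y*z - x
use: tr(b a^-2 b^-1 a^-1) = tr(a^-1 b a^-2)*tr(b) - tr(a^-1 b a^-2 b)   [inverse elimination on b] = x^2*y*z - x*y^2 - x*z^2 + x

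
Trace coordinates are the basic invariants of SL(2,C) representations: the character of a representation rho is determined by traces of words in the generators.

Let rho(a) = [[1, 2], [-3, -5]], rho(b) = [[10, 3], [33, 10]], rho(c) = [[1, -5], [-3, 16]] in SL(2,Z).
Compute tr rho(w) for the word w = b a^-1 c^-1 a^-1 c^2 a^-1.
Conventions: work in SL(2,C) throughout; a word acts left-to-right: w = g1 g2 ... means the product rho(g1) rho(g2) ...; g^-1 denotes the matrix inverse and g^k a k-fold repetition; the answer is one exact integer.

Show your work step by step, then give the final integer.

rho(b) = [[10, 3], [33, 10]]
... * rho(a^-1) = [[-5, -2], [3, 1]]  ->  [[-41, -17], [-135, -56]]
... * rho(c^-1) = [[16, 5], [3, 1]]  ->  [[-707, -222], [-2328, -731]]
... * rho(a^-1) = [[-5, -2], [3, 1]]  ->  [[2869, 1192], [9447, 3925]]
... * rho(c) = [[1, -5], [-3, 16]]  ->  [[-707, 4727], [-2328, 15565]]
... * rho(c) = [[1, -5], [-3, 16]]  ->  [[-14888, 79167], [-49023, 260680]]
... * rho(a^-1) = [[-5, -2], [3, 1]]  ->  [[311941, 108943], [1027155, 358726]]
tr = 311941 + 358726 = 670667

670667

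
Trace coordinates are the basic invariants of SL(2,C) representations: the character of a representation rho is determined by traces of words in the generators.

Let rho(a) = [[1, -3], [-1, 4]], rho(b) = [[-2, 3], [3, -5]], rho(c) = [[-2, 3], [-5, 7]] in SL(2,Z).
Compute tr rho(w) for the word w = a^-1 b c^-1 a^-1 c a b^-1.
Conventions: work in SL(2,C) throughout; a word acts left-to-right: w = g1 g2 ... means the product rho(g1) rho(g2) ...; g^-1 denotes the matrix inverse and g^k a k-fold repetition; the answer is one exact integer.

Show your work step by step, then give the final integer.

rho(a^-1) = [[4, 3], [1, 1]]
... * rho(b) = [[-2, 3], [3, -5]]  ->  [[1, -3], [1, -2]]
... * rho(c^-1) = [[7, -3], [5, -2]]  ->  [[-8, 3], [-3, 1]]
... * rho(a^-1) = [[4, 3], [1, 1]]  ->  [[-29, -21], [-11, -8]]
... * rho(c) = [[-2, 3], [-5, 7]]  ->  [[163, -234], [62, -89]]
... * rho(a) = [[1, -3], [-1, 4]]  ->  [[397, -1425], [151, -542]]
... * rho(b^-1) = [[-5, -3], [-3, -2]]  ->  [[2290, 1659], [871, 631]]
tr = 2290 + 631 = 2921

2921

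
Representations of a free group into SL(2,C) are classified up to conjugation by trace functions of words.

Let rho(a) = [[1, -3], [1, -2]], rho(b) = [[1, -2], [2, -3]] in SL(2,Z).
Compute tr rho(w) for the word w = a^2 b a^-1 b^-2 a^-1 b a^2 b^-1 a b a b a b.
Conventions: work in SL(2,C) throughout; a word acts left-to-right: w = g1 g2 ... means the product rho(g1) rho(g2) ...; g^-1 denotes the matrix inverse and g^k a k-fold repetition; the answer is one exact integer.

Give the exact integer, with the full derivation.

rho(a) = [[1, -3], [1, -2]]
... * rho(a) = [[1, -3], [1, -2]]  ->  [[-2, 3], [-1, 1]]
... * rho(b) = [[1, -2], [2, -3]]  ->  [[4, -5], [1, -1]]
... * rho(a^-1) = [[-2, 3], [-1, 1]]  ->  [[-3, 7], [-1, 2]]
... * rho(b^-1) = [[-3, 2], [-2, 1]]  ->  [[-5, 1], [-1, 0]]
... * rho(b^-1) = [[-3, 2], [-2, 1]]  ->  [[13, -9], [3, -2]]
... * rho(a^-1) = [[-2, 3], [-1, 1]]  ->  [[-17, 30], [-4, 7]]
... * rho(b) = [[1, -2], [2, -3]]  ->  [[43, -56], [10, -13]]
... * rho(a) = [[1, -3], [1, -2]]  ->  [[-13, -17], [-3, -4]]
... * rho(a) = [[1, -3], [1, -2]]  ->  [[-30, 73], [-7, 17]]
... * rho(b^-1) = [[-3, 2], [-2, 1]]  ->  [[-56, 13], [-13, 3]]
... * rho(a) = [[1, -3], [1, -2]]  ->  [[-43, 142], [-10, 33]]
... * rho(b) = [[1, -2], [2, -3]]  ->  [[241, -340], [56, -79]]
... * rho(a) = [[1, -3], [1, -2]]  ->  [[-99, -43], [-23, -10]]
... * rho(b) = [[1, -2], [2, -3]]  ->  [[-185, 327], [-43, 76]]
... * rho(a) = [[1, -3], [1, -2]]  ->  [[142, -99], [33, -23]]
... * rho(b) = [[1, -2], [2, -3]]  ->  [[-56, 13], [-13, 3]]
tr = -56 + 3 = -53

-53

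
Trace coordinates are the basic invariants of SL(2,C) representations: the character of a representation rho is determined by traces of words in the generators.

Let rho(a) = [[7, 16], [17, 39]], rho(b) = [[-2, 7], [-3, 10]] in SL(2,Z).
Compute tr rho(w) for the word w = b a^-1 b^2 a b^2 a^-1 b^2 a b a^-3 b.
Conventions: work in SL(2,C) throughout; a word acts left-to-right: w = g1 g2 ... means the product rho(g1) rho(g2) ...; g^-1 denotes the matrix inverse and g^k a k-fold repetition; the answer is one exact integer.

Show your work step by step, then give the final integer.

rho(b) = [[-2, 7], [-3, 10]]
... * rho(a^-1) = [[39, -16], [-17, 7]]  ->  [[-197, 81], [-287, 118]]
... * rho(b) = [[-2, 7], [-3, 10]]  ->  [[151, -569], [220, -829]]
... * rho(b) = [[-2, 7], [-3, 10]]  ->  [[1405, -4633], [2047, -6750]]
... * rho(a) = [[7, 16], [17, 39]]  ->  [[-68926, -158207], [-100421, -230498]]
... * rho(b) = [[-2, 7], [-3, 10]]  ->  [[612473, -2064552], [892336, -3007927]]
... * rho(b) = [[-2, 7], [-3, 10]]  ->  [[4968710, -16358209], [7239109, -23832918]]
... * rho(a^-1) = [[39, -16], [-17, 7]]  ->  [[471869243, -194006823], [687484857, -282656170]]
... * rho(b) = [[-2, 7], [-3, 10]]  ->  [[-361718017, 1363016471], [-527001204, 1985832299]]
... * rho(b) = [[-2, 7], [-3, 10]]  ->  [[-3365613379, 11098138591], [-4903494489, 16169314562]]
... * rho(a) = [[7, 16], [17, 39]]  ->  [[165109062394, 378977590985], [240553886131, 552147356094]]
... * rho(b) = [[-2, 7], [-3, 10]]  ->  [[-1467150897743, 4945539346608], [-2137549840544, 7205350763857]]
... * rho(a^-1) = [[39, -16], [-17, 7]]  ->  [[-141293053904313, 58093189790144], [-205855406766785, 84638252795703]]
... * rho(a^-1) = [[39, -16], [-17, 7]]  ->  [[-6498013328700655, 2667341191000016], [-9467211161431566, 3886154277838481]]
... * rho(a^-1) = [[39, -16], [-17, 7]]  ->  [[-298767320066325817, 122639601596210592], [-435285858019085251, 178678458527774423]]
... * rho(b) = [[-2, 7], [-3, 10]]  ->  [[229615835344019858, -864975224502174799], [334536340454847233, -1260216420855852527]]
tr = 229615835344019858 + -1260216420855852527 = -1030600585511832669

-1030600585511832669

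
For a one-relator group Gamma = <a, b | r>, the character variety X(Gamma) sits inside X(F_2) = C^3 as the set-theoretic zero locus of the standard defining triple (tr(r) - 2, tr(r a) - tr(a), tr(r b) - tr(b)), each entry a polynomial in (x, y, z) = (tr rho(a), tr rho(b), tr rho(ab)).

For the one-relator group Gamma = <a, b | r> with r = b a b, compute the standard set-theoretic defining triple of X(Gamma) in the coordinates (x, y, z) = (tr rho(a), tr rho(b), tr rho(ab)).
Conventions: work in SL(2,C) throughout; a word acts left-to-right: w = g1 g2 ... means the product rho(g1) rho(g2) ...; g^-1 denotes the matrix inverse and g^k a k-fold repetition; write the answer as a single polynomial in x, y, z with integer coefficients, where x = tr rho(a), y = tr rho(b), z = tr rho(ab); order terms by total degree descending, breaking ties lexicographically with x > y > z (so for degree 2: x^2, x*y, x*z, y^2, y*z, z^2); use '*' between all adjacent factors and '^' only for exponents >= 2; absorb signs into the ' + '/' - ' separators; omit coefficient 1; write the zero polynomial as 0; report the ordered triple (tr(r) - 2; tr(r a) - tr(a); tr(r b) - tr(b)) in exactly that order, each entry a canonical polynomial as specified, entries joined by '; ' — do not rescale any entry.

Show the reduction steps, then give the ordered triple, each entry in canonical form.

y*z - x - 2; z^2 - x - 2; y^2*z - x*y - y - z

next, tr(b a b) = tr(b) * tr(a b) - tr(a)  (reduce the b square) = y*z - x
tr(b a b a) = tr(a b) * tr(a b) - tr(1)   [split at a repeated a] = z^2 - 2
and tr(b a b^2) = tr(b) * tr(a b^2) - tr(a b)  (reduce the b square) = y^2*z - x*y - z
assemble the triple (tr(r) - 2; tr(r a) - x; tr(r b) - y)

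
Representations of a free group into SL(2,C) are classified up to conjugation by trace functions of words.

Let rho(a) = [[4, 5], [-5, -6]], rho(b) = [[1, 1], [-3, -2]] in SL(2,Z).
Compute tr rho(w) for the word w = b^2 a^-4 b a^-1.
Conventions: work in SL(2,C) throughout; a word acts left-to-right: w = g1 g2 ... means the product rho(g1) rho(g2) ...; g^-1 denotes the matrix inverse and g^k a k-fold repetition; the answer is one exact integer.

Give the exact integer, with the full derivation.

98

rho(b) = [[1, 1], [-3, -2]]
... * rho(b) = [[1, 1], [-3, -2]]  ->  [[-2, -1], [3, 1]]
... * rho(a^-1) = [[-6, -5], [5, 4]]  ->  [[7, 6], [-13, -11]]
... * rho(a^-1) = [[-6, -5], [5, 4]]  ->  [[-12, -11], [23, 21]]
... * rho(a^-1) = [[-6, -5], [5, 4]]  ->  [[17, 16], [-33, -31]]
... * rho(a^-1) = [[-6, -5], [5, 4]]  ->  [[-22, -21], [43, 41]]
... * rho(b) = [[1, 1], [-3, -2]]  ->  [[41, 20], [-80, -39]]
... * rho(a^-1) = [[-6, -5], [5, 4]]  ->  [[-146, -125], [285, 244]]
tr = -146 + 244 = 98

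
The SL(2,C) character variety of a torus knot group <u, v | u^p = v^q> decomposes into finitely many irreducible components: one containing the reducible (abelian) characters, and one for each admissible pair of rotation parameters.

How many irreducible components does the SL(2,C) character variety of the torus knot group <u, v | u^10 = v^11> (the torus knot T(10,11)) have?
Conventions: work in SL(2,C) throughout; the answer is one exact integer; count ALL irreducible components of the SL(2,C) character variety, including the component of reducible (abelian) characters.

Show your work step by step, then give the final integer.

46

For T(10,11): irreducibility forces the central element u^10 = v^11 to one of +I, -I.
So on each irreducible component the traces are pinned: tr(u) = 2*cos(pi*alpha/10) with 1 <= alpha <= 9, tr(v) = 2*cos(pi*beta/11) with 1 <= beta <= 10.
Consistency of u^10 = (-1)^alpha I with v^11 = (-1)^beta I forces alpha = beta (mod 2).
count pairs: odd alpha (5 choices) x odd beta (5), plus even alpha (4) x even beta (5): 5*5 + 4*5 = 45.
components with irreducible characters: 45; plus the single component of reducible (abelian) characters: total 46.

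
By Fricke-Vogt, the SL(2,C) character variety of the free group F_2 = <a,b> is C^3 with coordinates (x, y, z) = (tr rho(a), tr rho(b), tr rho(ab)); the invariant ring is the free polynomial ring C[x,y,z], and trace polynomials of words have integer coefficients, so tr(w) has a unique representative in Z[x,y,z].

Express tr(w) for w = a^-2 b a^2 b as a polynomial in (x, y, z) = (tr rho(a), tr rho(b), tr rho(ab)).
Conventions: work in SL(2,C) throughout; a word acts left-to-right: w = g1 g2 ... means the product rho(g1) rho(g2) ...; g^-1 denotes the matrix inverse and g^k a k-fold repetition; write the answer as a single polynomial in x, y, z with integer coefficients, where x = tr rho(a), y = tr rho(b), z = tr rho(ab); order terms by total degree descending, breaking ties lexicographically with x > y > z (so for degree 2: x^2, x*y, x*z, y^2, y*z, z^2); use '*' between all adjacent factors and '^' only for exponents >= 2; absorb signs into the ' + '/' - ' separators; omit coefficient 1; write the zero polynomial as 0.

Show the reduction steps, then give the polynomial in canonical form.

tr(b^2 a) = tr(b) * tr(a b) - tr(a) = y*z - x
tr(b^2) = tr(b) * tr(b) - tr(1) = y^2 - 2
tr(b a^2 b) = tr(a) * tr(b^2 a) - tr(b^2) = x*y*z - x^2 - y^2 + 2
tr(b a b a) = tr(b a) * tr(b a) - tr(1)   [split at repeated b] = z^2 - 2
tr(b a^2 b a) = tr(a) * tr(b a b a) - tr(b a b) = x*z^2 - y*z - x
tr(a^-1 b a^2 b) = tr(b a^2 b) * tr(a) - tr(b a^2 b a) = x^2*y*z - x^3 - x*y^2 - x*z^2 + y*z + 3*x
tr(a^-2 b a^2 b) = tr(a^-1 b a^2 b) * tr(a) - tr(a^-1 b a^2 b a) = x^3*y*z - x^4 - x^2*y^2 - x^2*z^2 + 4*x^2 + y^2 - 2

x^3*y*z - x^4 - x^2*y^2 - x^2*z^2 + 4*x^2 + y^2 - 2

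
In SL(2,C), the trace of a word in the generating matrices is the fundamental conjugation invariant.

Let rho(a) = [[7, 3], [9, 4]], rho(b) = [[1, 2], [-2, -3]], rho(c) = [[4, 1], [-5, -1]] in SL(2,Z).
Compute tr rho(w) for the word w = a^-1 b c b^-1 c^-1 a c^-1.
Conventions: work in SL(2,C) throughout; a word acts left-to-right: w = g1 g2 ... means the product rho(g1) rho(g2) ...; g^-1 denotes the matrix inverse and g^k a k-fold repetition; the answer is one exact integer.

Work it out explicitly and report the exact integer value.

-2073

rho(a^-1) = [[4, -3], [-9, 7]]
... * rho(b) = [[1, 2], [-2, -3]]  ->  [[10, 17], [-23, -39]]
... * rho(c) = [[4, 1], [-5, -1]]  ->  [[-45, -7], [103, 16]]
... * rho(b^-1) = [[-3, -2], [2, 1]]  ->  [[121, 83], [-277, -190]]
... * rho(c^-1) = [[-1, -1], [5, 4]]  ->  [[294, 211], [-673, -483]]
... * rho(a) = [[7, 3], [9, 4]]  ->  [[3957, 1726], [-9058, -3951]]
... * rho(c^-1) = [[-1, -1], [5, 4]]  ->  [[4673, 2947], [-10697, -6746]]
tr = 4673 + -6746 = -2073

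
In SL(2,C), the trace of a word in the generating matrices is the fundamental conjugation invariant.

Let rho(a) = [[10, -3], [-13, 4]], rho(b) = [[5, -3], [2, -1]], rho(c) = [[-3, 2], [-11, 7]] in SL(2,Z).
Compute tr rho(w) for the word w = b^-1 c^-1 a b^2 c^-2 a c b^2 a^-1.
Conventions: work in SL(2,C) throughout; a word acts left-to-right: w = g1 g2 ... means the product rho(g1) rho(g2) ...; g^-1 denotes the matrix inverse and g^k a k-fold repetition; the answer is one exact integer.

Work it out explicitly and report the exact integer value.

3216655

rho(b^-1) = [[-1, 3], [-2, 5]]
... * rho(c^-1) = [[7, -2], [11, -3]]  ->  [[26, -7], [41, -11]]
... * rho(a) = [[10, -3], [-13, 4]]  ->  [[351, -106], [553, -167]]
... * rho(b) = [[5, -3], [2, -1]]  ->  [[1543, -947], [2431, -1492]]
... * rho(b) = [[5, -3], [2, -1]]  ->  [[5821, -3682], [9171, -5801]]
... * rho(c^-1) = [[7, -2], [11, -3]]  ->  [[245, -596], [386, -939]]
... * rho(c^-1) = [[7, -2], [11, -3]]  ->  [[-4841, 1298], [-7627, 2045]]
... * rho(a) = [[10, -3], [-13, 4]]  ->  [[-65284, 19715], [-102855, 31061]]
... * rho(c) = [[-3, 2], [-11, 7]]  ->  [[-21013, 7437], [-33106, 11717]]
... * rho(b) = [[5, -3], [2, -1]]  ->  [[-90191, 55602], [-142096, 87601]]
... * rho(b) = [[5, -3], [2, -1]]  ->  [[-339751, 214971], [-535278, 338687]]
... * rho(a^-1) = [[4, 3], [13, 10]]  ->  [[1435619, 1130457], [2261819, 1781036]]
tr = 1435619 + 1781036 = 3216655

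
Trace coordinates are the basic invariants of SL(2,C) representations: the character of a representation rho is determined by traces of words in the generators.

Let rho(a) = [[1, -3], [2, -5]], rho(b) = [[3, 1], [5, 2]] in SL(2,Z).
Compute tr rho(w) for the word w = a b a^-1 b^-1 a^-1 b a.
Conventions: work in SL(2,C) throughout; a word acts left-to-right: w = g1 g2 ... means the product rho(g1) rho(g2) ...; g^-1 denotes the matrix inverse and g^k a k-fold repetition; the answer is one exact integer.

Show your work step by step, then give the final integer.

-2770

rho(a) = [[1, -3], [2, -5]]
... * rho(b) = [[3, 1], [5, 2]]  ->  [[-12, -5], [-19, -8]]
... * rho(a^-1) = [[-5, 3], [-2, 1]]  ->  [[70, -41], [111, -65]]
... * rho(b^-1) = [[2, -1], [-5, 3]]  ->  [[345, -193], [547, -306]]
... * rho(a^-1) = [[-5, 3], [-2, 1]]  ->  [[-1339, 842], [-2123, 1335]]
... * rho(b) = [[3, 1], [5, 2]]  ->  [[193, 345], [306, 547]]
... * rho(a) = [[1, -3], [2, -5]]  ->  [[883, -2304], [1400, -3653]]
tr = 883 + -3653 = -2770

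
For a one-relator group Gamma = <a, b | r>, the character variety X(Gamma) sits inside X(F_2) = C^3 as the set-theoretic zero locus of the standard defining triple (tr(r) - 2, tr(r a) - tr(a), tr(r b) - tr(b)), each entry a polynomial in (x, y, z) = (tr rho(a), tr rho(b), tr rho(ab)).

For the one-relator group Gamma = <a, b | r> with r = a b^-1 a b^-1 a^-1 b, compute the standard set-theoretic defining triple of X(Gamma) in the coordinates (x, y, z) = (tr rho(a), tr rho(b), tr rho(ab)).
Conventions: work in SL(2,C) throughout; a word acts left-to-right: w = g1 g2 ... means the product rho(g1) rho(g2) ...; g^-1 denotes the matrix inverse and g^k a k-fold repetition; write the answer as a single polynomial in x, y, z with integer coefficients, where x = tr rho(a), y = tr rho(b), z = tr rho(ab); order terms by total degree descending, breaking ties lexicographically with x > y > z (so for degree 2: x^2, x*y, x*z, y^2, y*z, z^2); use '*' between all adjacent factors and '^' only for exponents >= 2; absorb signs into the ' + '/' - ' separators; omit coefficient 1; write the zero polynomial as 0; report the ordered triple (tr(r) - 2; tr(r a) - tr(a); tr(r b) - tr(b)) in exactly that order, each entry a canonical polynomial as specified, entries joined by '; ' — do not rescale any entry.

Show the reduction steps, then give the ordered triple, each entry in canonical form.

trace(a^2 b) = trace(a) trace(b a) - trace(b)   [square of a] = x*z - y
trace(a^2) = trace(a) trace(a) - trace(1)   [square of a] = x^2 - 2
trace(b a^2 b) = trace(b) trace(a^2 b) - trace(a^2)   [square of b] = x*y*z - x^2 - y^2 + 2
trace(b a b a) = trace(b a) trace(b a) - trace(1)   [split at a repeated b] = z^2 - 2
trace(b a b) = trace(b) trace(a b) - trace(a)   [square of b] = y*z - x
trace(b a^2 b a) = trace(a) trace(b a b a) - trace(b a b)   [square of a] = x*z^2 - y*z - x
trace(a^-1 b a^2 b) = trace(b a^2 b) trace(a) - trace(b a^2 b a)   [inverse elimination on a] = x^2*y*z - x^3 - x*y^2 - x*z^2 + y*z + 3*x
trace(a b^-1 a^-1 b a) = trace(a^-1 b a^2) trace(b) - trace(a^-1 b a^2 b)   [inverse elimination on b] = -x^2*y*z + x^3 + x*y^2 + x*z^2 - 3*x
trace(b a b a b) = trace(b) trace(a b a b) - trace(a b a)   [square of b] = y*z^2 - x*z - y
trace(b a b a b a) = trace(a b) trace(a b a b) - trace(a^-1 b^-1)   [split at a repeated a] = z^3 - 3*z
trace(a^-1 b a b a b) = trace(b a b a b) trace(a) - trace(b a b a b a)   [inverse elimination on a] = x*y*z^2 - x^2*z - z^3 - x*y + 3*z
trace(a b^-1 a^-1 b a b) = trace(a^-1 b a b a) trace(b) - trace(a^-1 b a b a b)   [inverse elimination on b] = -x*y*z^2 + x^2*z + y^2*z + z^3 - 3*z
trace(a b^-1 a b^-1 a^-1 b) = trace(a b^-1 a^-1 b a) trace(b) - trace(a b^-1 a^-1 b a b)   [inverse elimination on b] = -x^2*y^2*z + x^3*y + x*y^3 + 2*x*y*z^2 - x^2*z - y^2*z - z^3 - 3*x*y + 3*z
trace(a b^2 a^2) = trace(a) trace(b^2 a^2) - trace(b^2 a) = x^2*y*z - x^3 - x*y^2 - y*z + 3*x
trace(a^2 b a) = trace(a) trace(b a^2) - trace(b a) = x^2*z - x*y - z
trace(a b^2 a^2 b) = trace(b) trace(a^2 b a b) - trace(a^2 b a) = x*y*z^2 - x^2*z - y^2*z + z
trace(b a^2 b^-1 a b) = trace(a b^2 a^2) trace(b) - trace(a b^2 a^2 b) = x^2*y^2*z - x^3*y - x*y^3 - x*y*z^2 + x^2*z + 3*x*y - z
trace(a b a b a^2) = trace(a) trace(b a b a^2) - trace(b a b a) = x^2*z^2 - x*y*z - x^2 - z^2 + 2
trace(a b a b a^2 b) = trace(a) trace(b a b a b a) - trace(b a b a b) = x*z^3 - y*z^2 - 2*x*z + y
trace(b a^2 b^-1 a b a) = trace(a b a b a^2) trace(b) - trace(a b a b a^2 b) = x^2*y*z^2 - x*y^2*z - x*z^3 - x^2*y + 2*x*z + y
trace(a^-1 b a^2 b^-1 a b) = trace(b a^2 b^-1 a b) trace(a) - trace(b a^2 b^-1 a b a) = x^3*y^2*z - x^4*y - x^2*y^3 - 2*x^2*y*z^2 + x^3*z + x*y^2*z + x*z^3 + 4*x^2*y - 3*x*z - y
trace(a b^-1 a b^-1 a^-1 b a) = trace(a^-1 b a^2 b^-1 a) trace(b) - trace(a^-1 b a^2 b^-1 a b) = -x^3*y^2*z + x^4*y + x^2*y^3 + 2*x^2*y*z^2 - x^3*z - x*y^2*z - x*z^3 - 3*x^2*y + 3*x*z - y
trace(b^2 a^2 b) = trace(b) trace(a^2 b^2) - trace(a^2 b) = x*y^2*z - x^2*y - y^3 - x*z + 3*y
trace(a b a^-1 b^2 a) = trace(b^2 a^2 b) trace(a) - trace(b^2 a^2 b a) = x^2*y^2*z - x^3*y - x*y^3 - x*y*z^2 + y^2*z + 3*x*y - z
trace(b^2 a b a b) = trace(b) trace(a b a b^2) - trace(a b a b) = y^2*z^2 - x*y*z - y^2 - z^2 + 2
trace(b^2 a b a b a) = trace(b) trace(a b a b a b) - trace(a b a b a) = y*z^3 - x*z^2 - 2*y*z + x
trace(a b a^-1 b^2 a b) = trace(b^2 a b a b) trace(a) - trace(b^2 a b a b a) = x*y^2*z^2 - x^2*y*z - y*z^3 - x*y^2 + 2*y*z + x
trace(a^-1 b^2 a b^-1 a b) = trace(a b a^-1 b^2 a) trace(b) - trace(a b a^-1 b^2 a b) = x^2*y^3*z - x^3*y^2 - x*y^4 - 2*x*y^2*z^2 + x^2*y*z + y^3*z + y*z^3 + 4*x*y^2 - 3*y*z - x
trace(a b^-1 a b^-1 a^-1 b^2) = trace(a^-1 b^2 a b^-1 a) trace(b) - trace(a^-1 b^2 a b^-1 a b) = -x^2*y^3*z + x^3*y^2 + x*y^4 + 2*x*y^2*z^2 - x^2*y*z - y^3*z - y*z^3 - 4*x*y^2 + 4*y*z + x
assemble the triple (trace(r) - 2; trace(r a) - x; trace(r b) - y)

-x^2*y^2*z + x^3*y + x*y^3 + 2*x*y*z^2 - x^2*z - y^2*z - z^3 - 3*x*y + 3*z - 2; -x^3*y^2*z + x^4*y + x^2*y^3 + 2*x^2*y*z^2 - x^3*z - x*y^2*z - x*z^3 - 3*x^2*y + 3*x*z - x - y; -x^2*y^3*z + x^3*y^2 + x*y^4 + 2*x*y^2*z^2 - x^2*y*z - y^3*z - y*z^3 - 4*x*y^2 + 4*y*z + x - y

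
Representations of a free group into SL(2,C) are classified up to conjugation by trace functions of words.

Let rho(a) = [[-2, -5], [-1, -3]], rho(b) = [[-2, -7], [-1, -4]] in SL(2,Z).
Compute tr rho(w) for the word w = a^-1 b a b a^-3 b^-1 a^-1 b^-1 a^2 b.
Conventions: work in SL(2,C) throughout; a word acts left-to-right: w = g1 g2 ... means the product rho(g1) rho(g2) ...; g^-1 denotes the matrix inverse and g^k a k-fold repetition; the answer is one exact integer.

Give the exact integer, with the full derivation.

rho(a^-1) = [[-3, 5], [1, -2]]
... * rho(b) = [[-2, -7], [-1, -4]]  ->  [[1, 1], [0, 1]]
... * rho(a) = [[-2, -5], [-1, -3]]  ->  [[-3, -8], [-1, -3]]
... * rho(b) = [[-2, -7], [-1, -4]]  ->  [[14, 53], [5, 19]]
... * rho(a^-1) = [[-3, 5], [1, -2]]  ->  [[11, -36], [4, -13]]
... * rho(a^-1) = [[-3, 5], [1, -2]]  ->  [[-69, 127], [-25, 46]]
... * rho(a^-1) = [[-3, 5], [1, -2]]  ->  [[334, -599], [121, -217]]
... * rho(b^-1) = [[-4, 7], [1, -2]]  ->  [[-1935, 3536], [-701, 1281]]
... * rho(a^-1) = [[-3, 5], [1, -2]]  ->  [[9341, -16747], [3384, -6067]]
... * rho(b^-1) = [[-4, 7], [1, -2]]  ->  [[-54111, 98881], [-19603, 35822]]
... * rho(a) = [[-2, -5], [-1, -3]]  ->  [[9341, -26088], [3384, -9451]]
... * rho(a) = [[-2, -5], [-1, -3]]  ->  [[7406, 31559], [2683, 11433]]
... * rho(b) = [[-2, -7], [-1, -4]]  ->  [[-46371, -178078], [-16799, -64513]]
tr = -46371 + -64513 = -110884

-110884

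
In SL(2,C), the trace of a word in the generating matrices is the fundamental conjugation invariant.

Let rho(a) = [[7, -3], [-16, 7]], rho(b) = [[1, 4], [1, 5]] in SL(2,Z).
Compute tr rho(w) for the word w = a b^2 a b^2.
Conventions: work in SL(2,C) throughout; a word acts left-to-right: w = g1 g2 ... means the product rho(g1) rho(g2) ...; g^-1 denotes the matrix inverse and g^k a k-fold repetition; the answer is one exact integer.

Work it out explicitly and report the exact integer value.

rho(a) = [[7, -3], [-16, 7]]
... * rho(b) = [[1, 4], [1, 5]]  ->  [[4, 13], [-9, -29]]
... * rho(b) = [[1, 4], [1, 5]]  ->  [[17, 81], [-38, -181]]
... * rho(a) = [[7, -3], [-16, 7]]  ->  [[-1177, 516], [2630, -1153]]
... * rho(b) = [[1, 4], [1, 5]]  ->  [[-661, -2128], [1477, 4755]]
... * rho(b) = [[1, 4], [1, 5]]  ->  [[-2789, -13284], [6232, 29683]]
tr = -2789 + 29683 = 26894

26894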